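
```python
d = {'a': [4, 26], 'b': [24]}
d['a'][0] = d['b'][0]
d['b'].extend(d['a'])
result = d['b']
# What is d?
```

After line 1: d = {'a': [4, 26], 'b': [24]}
After line 2 (a[0] = b[0] = 24): d = {'a': [24, 26], 'b': [24]}
After line 3 (b.extend(a) appends [24, 26]): d = {'a': [24, 26], 'b': [24, 24, 26]}
After line 4: result = d['b'] = [24, 24, 26]

{'a': [24, 26], 'b': [24, 24, 26]}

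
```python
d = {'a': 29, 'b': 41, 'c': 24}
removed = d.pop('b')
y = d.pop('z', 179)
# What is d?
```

After line 1: d = {'a': 29, 'b': 41, 'c': 24}
After line 2 (pop 'b' returns 41): d = {'a': 29, 'c': 24}, removed = 41
After line 3 (pop 'z' missing, returns default 179): d = {'a': 29, 'c': 24}, y = 179

{'a': 29, 'c': 24}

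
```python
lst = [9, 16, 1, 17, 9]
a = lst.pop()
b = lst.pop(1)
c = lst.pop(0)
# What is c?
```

After line 1: lst = [9, 16, 1, 17, 9]
After line 2 (pop() -> a = 9): lst = [9, 16, 1, 17]
After line 3 (pop(1) -> b = 16): lst = [9, 1, 17]
After line 4 (pop(0) -> c = 9): lst = [1, 17]

9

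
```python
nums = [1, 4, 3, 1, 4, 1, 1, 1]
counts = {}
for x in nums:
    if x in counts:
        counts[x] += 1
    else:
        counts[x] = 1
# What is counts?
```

Initial: counts = {}, nums = [1, 4, 3, 1, 4, 1, 1, 1]
See 1: counts = {1: 1}
See 4: counts = {1: 1, 4: 1}
See 3: counts = {1: 1, 4: 1, 3: 1}
See 1: counts = {1: 2, 4: 1, 3: 1}
See 4: counts = {1: 2, 4: 2, 3: 1}
See 1: counts = {1: 3, 4: 2, 3: 1}
See 1: counts = {1: 4, 4: 2, 3: 1}
See 1: counts = {1: 5, 4: 2, 3: 1}

{1: 5, 4: 2, 3: 1}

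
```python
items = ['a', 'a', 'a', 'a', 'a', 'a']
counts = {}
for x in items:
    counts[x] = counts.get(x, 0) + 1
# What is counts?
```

Initial: counts = {}, items = ['a', 'a', 'a', 'a', 'a', 'a']
See 'a': counts = {'a': 1}
See 'a': counts = {'a': 2}
See 'a': counts = {'a': 3}
See 'a': counts = {'a': 4}
See 'a': counts = {'a': 5}
See 'a': counts = {'a': 6}

{'a': 6}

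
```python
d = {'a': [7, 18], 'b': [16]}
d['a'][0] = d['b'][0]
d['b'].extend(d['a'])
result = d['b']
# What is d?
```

After line 1: d = {'a': [7, 18], 'b': [16]}
After line 2 (a[0] = b[0] = 16): d = {'a': [16, 18], 'b': [16]}
After line 3 (b.extend(a) appends [16, 18]): d = {'a': [16, 18], 'b': [16, 16, 18]}
After line 4: result = d['b'] = [16, 16, 18]

{'a': [16, 18], 'b': [16, 16, 18]}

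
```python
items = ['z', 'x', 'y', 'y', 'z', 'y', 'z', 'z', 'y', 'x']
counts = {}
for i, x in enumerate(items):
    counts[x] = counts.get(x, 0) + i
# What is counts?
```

Initial: counts = {}, items = ['z', 'x', 'y', 'y', 'z', 'y', 'z', 'z', 'y', 'x']
i=0, x='z': counts = {'z': 0}
i=1, x='x': counts = {'z': 0, 'x': 1}
i=2, x='y': counts = {'z': 0, 'x': 1, 'y': 2}
i=3, x='y': counts = {'z': 0, 'x': 1, 'y': 5}
i=4, x='z': counts = {'z': 4, 'x': 1, 'y': 5}
i=5, x='y': counts = {'z': 4, 'x': 1, 'y': 10}
i=6, x='z': counts = {'z': 10, 'x': 1, 'y': 10}
i=7, x='z': counts = {'z': 17, 'x': 1, 'y': 10}
i=8, x='y': counts = {'z': 17, 'x': 1, 'y': 18}
i=9, x='x': counts = {'z': 17, 'x': 10, 'y': 18}

{'z': 17, 'x': 10, 'y': 18}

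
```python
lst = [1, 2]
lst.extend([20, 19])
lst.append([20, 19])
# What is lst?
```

After line 1: lst = [1, 2]
After line 2 (extend unpacks [20, 19]): lst = [1, 2, 20, 19]
After line 3 (append adds [20, 19] as single element): lst = [1, 2, 20, 19, [20, 19]]

[1, 2, 20, 19, [20, 19]]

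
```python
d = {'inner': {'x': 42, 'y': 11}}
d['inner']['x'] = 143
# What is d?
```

After line 1: d = {'inner': {'x': 42, 'y': 11}}
After line 2 (inner x overwritten): d = {'inner': {'x': 143, 'y': 11}}

{'inner': {'x': 143, 'y': 11}}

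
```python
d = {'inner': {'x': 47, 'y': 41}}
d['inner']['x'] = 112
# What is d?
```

After line 1: d = {'inner': {'x': 47, 'y': 41}}
After line 2 (inner x overwritten): d = {'inner': {'x': 112, 'y': 41}}

{'inner': {'x': 112, 'y': 41}}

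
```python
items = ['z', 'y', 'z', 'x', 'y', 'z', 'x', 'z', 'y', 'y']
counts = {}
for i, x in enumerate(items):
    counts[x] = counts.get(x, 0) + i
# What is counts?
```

Initial: counts = {}, items = ['z', 'y', 'z', 'x', 'y', 'z', 'x', 'z', 'y', 'y']
i=0, x='z': counts = {'z': 0}
i=1, x='y': counts = {'z': 0, 'y': 1}
i=2, x='z': counts = {'z': 2, 'y': 1}
i=3, x='x': counts = {'z': 2, 'y': 1, 'x': 3}
i=4, x='y': counts = {'z': 2, 'y': 5, 'x': 3}
i=5, x='z': counts = {'z': 7, 'y': 5, 'x': 3}
i=6, x='x': counts = {'z': 7, 'y': 5, 'x': 9}
i=7, x='z': counts = {'z': 14, 'y': 5, 'x': 9}
i=8, x='y': counts = {'z': 14, 'y': 13, 'x': 9}
i=9, x='y': counts = {'z': 14, 'y': 22, 'x': 9}

{'z': 14, 'y': 22, 'x': 9}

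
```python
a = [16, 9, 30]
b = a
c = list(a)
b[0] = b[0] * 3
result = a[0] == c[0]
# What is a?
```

After line 1: a = [16, 9, 30]
After line 2 (b = a, alias): a = [16, 9, 30], b = [16, 9, 30]
After line 3 (c = list(a) is a copy, new object): c = [16, 9, 30]
After line 4 (b[0] = 16 * 3 = 48; mutates shared a/b): a = b = [48, 9, 30], c = [16, 9, 30]
After line 5 (a[0] = 48, c[0] = 16; result = False)

[48, 9, 30]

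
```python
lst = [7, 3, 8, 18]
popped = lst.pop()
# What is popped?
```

18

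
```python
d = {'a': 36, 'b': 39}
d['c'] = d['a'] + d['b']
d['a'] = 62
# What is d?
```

After line 1: d = {'a': 36, 'b': 39}
After line 2 (d['c'] = 36 + 39): d = {'a': 36, 'b': 39, 'c': 75}
After line 3: d = {'a': 62, 'b': 39, 'c': 75}

{'a': 62, 'b': 39, 'c': 75}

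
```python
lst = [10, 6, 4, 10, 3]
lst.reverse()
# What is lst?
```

[3, 10, 4, 6, 10]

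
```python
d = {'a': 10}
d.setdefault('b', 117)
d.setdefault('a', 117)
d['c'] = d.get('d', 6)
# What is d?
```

After line 1: d = {'a': 10}
After line 2 (setdefault adds 'b'=117): d = {'a': 10, 'b': 117}
After line 3 (setdefault 'a' no-op, already exists): d = {'a': 10, 'b': 117}
After line 4 (get('d', 6) returns default since 'd' not in d): d = {'a': 10, 'b': 117, 'c': 6}

{'a': 10, 'b': 117, 'c': 6}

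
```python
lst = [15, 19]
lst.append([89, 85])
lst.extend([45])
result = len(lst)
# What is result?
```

After line 1: lst = [15, 19]
After line 2 (append adds [89, 85] as single element): lst = [15, 19, [89, 85]]
After line 3 (extend unpacks [45], adds 45): lst = [15, 19, [89, 85], 45]
After line 4: result = len(lst) = 4

4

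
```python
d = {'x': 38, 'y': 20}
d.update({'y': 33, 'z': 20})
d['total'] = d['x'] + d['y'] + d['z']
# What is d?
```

After line 1: d = {'x': 38, 'y': 20}
After line 2 (y overwritten, z added): d = {'x': 38, 'y': 33, 'z': 20}
After line 3 (total = 38 + 33 + 20 = 91): d = {'x': 38, 'y': 33, 'z': 20, 'total': 91}

{'x': 38, 'y': 33, 'z': 20, 'total': 91}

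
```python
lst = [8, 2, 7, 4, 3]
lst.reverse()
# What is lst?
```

[3, 4, 7, 2, 8]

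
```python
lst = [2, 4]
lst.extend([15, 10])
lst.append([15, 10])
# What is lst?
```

After line 1: lst = [2, 4]
After line 2 (extend unpacks [15, 10]): lst = [2, 4, 15, 10]
After line 3 (append adds [15, 10] as single element): lst = [2, 4, 15, 10, [15, 10]]

[2, 4, 15, 10, [15, 10]]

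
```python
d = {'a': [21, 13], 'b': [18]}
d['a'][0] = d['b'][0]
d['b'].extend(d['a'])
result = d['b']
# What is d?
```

After line 1: d = {'a': [21, 13], 'b': [18]}
After line 2 (a[0] = b[0] = 18): d = {'a': [18, 13], 'b': [18]}
After line 3 (b.extend(a) appends [18, 13]): d = {'a': [18, 13], 'b': [18, 18, 13]}
After line 4: result = d['b'] = [18, 18, 13]

{'a': [18, 13], 'b': [18, 18, 13]}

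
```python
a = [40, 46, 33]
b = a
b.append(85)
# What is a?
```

After line 1: a = [40, 46, 33]
After line 2 (b = a is an alias, same object): a = [40, 46, 33], b = [40, 46, 33]
After line 3 (b.append mutates the shared list): a = [40, 46, 33, 85], b = [40, 46, 33, 85]

[40, 46, 33, 85]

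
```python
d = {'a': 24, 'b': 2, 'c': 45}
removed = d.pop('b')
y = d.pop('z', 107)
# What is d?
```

After line 1: d = {'a': 24, 'b': 2, 'c': 45}
After line 2 (pop 'b' returns 2): d = {'a': 24, 'c': 45}, removed = 2
After line 3 (pop 'z' missing, returns default 107): d = {'a': 24, 'c': 45}, y = 107

{'a': 24, 'c': 45}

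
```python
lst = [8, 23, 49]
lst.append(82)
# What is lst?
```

[8, 23, 49, 82]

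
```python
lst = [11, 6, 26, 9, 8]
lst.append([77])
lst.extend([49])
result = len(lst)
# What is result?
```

After line 1: lst = [11, 6, 26, 9, 8]
After line 2 (append adds [77] as single element): lst = [11, 6, 26, 9, 8, [77]]
After line 3 (extend unpacks [49], adds 49): lst = [11, 6, 26, 9, 8, [77], 49]
After line 4: result = len(lst) = 7

7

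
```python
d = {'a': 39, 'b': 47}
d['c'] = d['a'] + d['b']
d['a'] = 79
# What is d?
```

After line 1: d = {'a': 39, 'b': 47}
After line 2 (d['c'] = 39 + 47): d = {'a': 39, 'b': 47, 'c': 86}
After line 3: d = {'a': 79, 'b': 47, 'c': 86}

{'a': 79, 'b': 47, 'c': 86}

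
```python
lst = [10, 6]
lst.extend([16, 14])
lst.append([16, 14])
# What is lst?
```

After line 1: lst = [10, 6]
After line 2 (extend unpacks [16, 14]): lst = [10, 6, 16, 14]
After line 3 (append adds [16, 14] as single element): lst = [10, 6, 16, 14, [16, 14]]

[10, 6, 16, 14, [16, 14]]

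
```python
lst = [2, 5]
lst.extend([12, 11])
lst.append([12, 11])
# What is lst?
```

After line 1: lst = [2, 5]
After line 2 (extend unpacks [12, 11]): lst = [2, 5, 12, 11]
After line 3 (append adds [12, 11] as single element): lst = [2, 5, 12, 11, [12, 11]]

[2, 5, 12, 11, [12, 11]]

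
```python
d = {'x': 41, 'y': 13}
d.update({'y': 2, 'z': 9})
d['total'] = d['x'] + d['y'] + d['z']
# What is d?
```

After line 1: d = {'x': 41, 'y': 13}
After line 2 (y overwritten, z added): d = {'x': 41, 'y': 2, 'z': 9}
After line 3 (total = 41 + 2 + 9 = 52): d = {'x': 41, 'y': 2, 'z': 9, 'total': 52}

{'x': 41, 'y': 2, 'z': 9, 'total': 52}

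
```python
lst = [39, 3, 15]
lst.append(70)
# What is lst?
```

[39, 3, 15, 70]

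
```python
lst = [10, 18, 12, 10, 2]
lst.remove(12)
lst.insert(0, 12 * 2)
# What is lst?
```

After line 1: lst = [10, 18, 12, 10, 2]
After line 2 (remove first 12): lst = [10, 18, 10, 2]
After line 3 (insert 24 at index 0): lst = [24, 10, 18, 10, 2]

[24, 10, 18, 10, 2]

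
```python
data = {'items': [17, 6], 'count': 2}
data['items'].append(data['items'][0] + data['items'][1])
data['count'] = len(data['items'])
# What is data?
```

After line 1: data = {'items': [17, 6], 'count': 2}
After line 2 (append 17 + 6 = 23): data = {'items': [17, 6, 23], 'count': 2}
After line 3 (count = len(items) = 3): data = {'items': [17, 6, 23], 'count': 3}

{'items': [17, 6, 23], 'count': 3}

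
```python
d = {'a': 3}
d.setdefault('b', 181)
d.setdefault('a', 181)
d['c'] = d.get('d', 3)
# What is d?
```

After line 1: d = {'a': 3}
After line 2 (setdefault adds 'b'=181): d = {'a': 3, 'b': 181}
After line 3 (setdefault 'a' no-op, already exists): d = {'a': 3, 'b': 181}
After line 4 (get('d', 3) returns default since 'd' not in d): d = {'a': 3, 'b': 181, 'c': 3}

{'a': 3, 'b': 181, 'c': 3}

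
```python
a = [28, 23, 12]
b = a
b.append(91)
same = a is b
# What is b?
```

After line 1: a = [28, 23, 12]
After line 2 (b = a is an alias, same object): a = [28, 23, 12], b = [28, 23, 12]
After line 3 (b.append mutates the shared list): a = [28, 23, 12, 91], b = [28, 23, 12, 91]
After line 4 (same = a is b; same object -> True): same = True

[28, 23, 12, 91]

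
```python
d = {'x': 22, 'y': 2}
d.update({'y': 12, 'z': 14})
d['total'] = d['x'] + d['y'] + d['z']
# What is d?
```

After line 1: d = {'x': 22, 'y': 2}
After line 2 (y overwritten, z added): d = {'x': 22, 'y': 12, 'z': 14}
After line 3 (total = 22 + 12 + 14 = 48): d = {'x': 22, 'y': 12, 'z': 14, 'total': 48}

{'x': 22, 'y': 12, 'z': 14, 'total': 48}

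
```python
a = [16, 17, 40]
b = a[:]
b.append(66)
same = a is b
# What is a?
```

After line 1: a = [16, 17, 40]
After line 2 (b = a[:] is a shallow copy, new object): a = [16, 17, 40], b = [16, 17, 40]
After line 3 (append only mutates b): a = [16, 17, 40], b = [16, 17, 40, 66]
After line 4 (same = a is b; different objects -> False): same = False

[16, 17, 40]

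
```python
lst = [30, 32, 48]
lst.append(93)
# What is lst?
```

[30, 32, 48, 93]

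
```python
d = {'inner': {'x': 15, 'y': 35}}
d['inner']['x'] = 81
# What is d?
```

After line 1: d = {'inner': {'x': 15, 'y': 35}}
After line 2 (inner x overwritten): d = {'inner': {'x': 81, 'y': 35}}

{'inner': {'x': 81, 'y': 35}}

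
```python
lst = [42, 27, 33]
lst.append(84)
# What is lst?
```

[42, 27, 33, 84]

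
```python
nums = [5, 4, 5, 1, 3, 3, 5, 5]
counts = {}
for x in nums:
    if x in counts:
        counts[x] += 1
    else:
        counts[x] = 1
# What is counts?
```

Initial: counts = {}, nums = [5, 4, 5, 1, 3, 3, 5, 5]
See 5: counts = {5: 1}
See 4: counts = {5: 1, 4: 1}
See 5: counts = {5: 2, 4: 1}
See 1: counts = {5: 2, 4: 1, 1: 1}
See 3: counts = {5: 2, 4: 1, 1: 1, 3: 1}
See 3: counts = {5: 2, 4: 1, 1: 1, 3: 2}
See 5: counts = {5: 3, 4: 1, 1: 1, 3: 2}
See 5: counts = {5: 4, 4: 1, 1: 1, 3: 2}

{5: 4, 4: 1, 1: 1, 3: 2}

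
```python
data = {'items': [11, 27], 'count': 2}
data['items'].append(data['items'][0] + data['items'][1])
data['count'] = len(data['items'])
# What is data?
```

After line 1: data = {'items': [11, 27], 'count': 2}
After line 2 (append 11 + 27 = 38): data = {'items': [11, 27, 38], 'count': 2}
After line 3 (count = len(items) = 3): data = {'items': [11, 27, 38], 'count': 3}

{'items': [11, 27, 38], 'count': 3}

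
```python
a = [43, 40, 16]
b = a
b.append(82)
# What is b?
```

After line 1: a = [43, 40, 16]
After line 2 (b = a is an alias, same object): a = [43, 40, 16], b = [43, 40, 16]
After line 3 (b.append mutates the shared list): a = [43, 40, 16, 82], b = [43, 40, 16, 82]

[43, 40, 16, 82]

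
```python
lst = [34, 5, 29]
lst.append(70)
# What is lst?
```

[34, 5, 29, 70]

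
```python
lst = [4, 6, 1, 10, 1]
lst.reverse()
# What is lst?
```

[1, 10, 1, 6, 4]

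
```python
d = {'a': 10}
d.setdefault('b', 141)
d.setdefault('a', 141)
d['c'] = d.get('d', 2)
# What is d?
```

After line 1: d = {'a': 10}
After line 2 (setdefault adds 'b'=141): d = {'a': 10, 'b': 141}
After line 3 (setdefault 'a' no-op, already exists): d = {'a': 10, 'b': 141}
After line 4 (get('d', 2) returns default since 'd' not in d): d = {'a': 10, 'b': 141, 'c': 2}

{'a': 10, 'b': 141, 'c': 2}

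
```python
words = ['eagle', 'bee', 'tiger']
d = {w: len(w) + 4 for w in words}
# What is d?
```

{'eagle': 9, 'bee': 7, 'tiger': 9}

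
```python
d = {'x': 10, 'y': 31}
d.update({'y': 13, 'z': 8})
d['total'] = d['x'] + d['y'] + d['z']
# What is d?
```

After line 1: d = {'x': 10, 'y': 31}
After line 2 (y overwritten, z added): d = {'x': 10, 'y': 13, 'z': 8}
After line 3 (total = 10 + 13 + 8 = 31): d = {'x': 10, 'y': 13, 'z': 8, 'total': 31}

{'x': 10, 'y': 13, 'z': 8, 'total': 31}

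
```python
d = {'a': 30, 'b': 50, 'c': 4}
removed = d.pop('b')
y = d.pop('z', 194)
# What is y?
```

After line 1: d = {'a': 30, 'b': 50, 'c': 4}
After line 2 (pop 'b' returns 50): d = {'a': 30, 'c': 4}, removed = 50
After line 3 (pop 'z' missing, returns default 194): d = {'a': 30, 'c': 4}, y = 194

194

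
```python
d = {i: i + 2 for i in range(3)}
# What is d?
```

{0: 2, 1: 3, 2: 4}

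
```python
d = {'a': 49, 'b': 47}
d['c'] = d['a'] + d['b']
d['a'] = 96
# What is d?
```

After line 1: d = {'a': 49, 'b': 47}
After line 2 (d['c'] = 49 + 47): d = {'a': 49, 'b': 47, 'c': 96}
After line 3: d = {'a': 96, 'b': 47, 'c': 96}

{'a': 96, 'b': 47, 'c': 96}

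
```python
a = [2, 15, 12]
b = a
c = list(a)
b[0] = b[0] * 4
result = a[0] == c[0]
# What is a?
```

After line 1: a = [2, 15, 12]
After line 2 (b = a, alias): a = [2, 15, 12], b = [2, 15, 12]
After line 3 (c = list(a) is a copy, new object): c = [2, 15, 12]
After line 4 (b[0] = 2 * 4 = 8; mutates shared a/b): a = b = [8, 15, 12], c = [2, 15, 12]
After line 5 (a[0] = 8, c[0] = 2; result = False)

[8, 15, 12]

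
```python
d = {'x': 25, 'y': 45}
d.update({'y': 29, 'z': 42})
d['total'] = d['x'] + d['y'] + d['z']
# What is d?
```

After line 1: d = {'x': 25, 'y': 45}
After line 2 (y overwritten, z added): d = {'x': 25, 'y': 29, 'z': 42}
After line 3 (total = 25 + 29 + 42 = 96): d = {'x': 25, 'y': 29, 'z': 42, 'total': 96}

{'x': 25, 'y': 29, 'z': 42, 'total': 96}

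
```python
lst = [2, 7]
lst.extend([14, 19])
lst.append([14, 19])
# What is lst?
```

After line 1: lst = [2, 7]
After line 2 (extend unpacks [14, 19]): lst = [2, 7, 14, 19]
After line 3 (append adds [14, 19] as single element): lst = [2, 7, 14, 19, [14, 19]]

[2, 7, 14, 19, [14, 19]]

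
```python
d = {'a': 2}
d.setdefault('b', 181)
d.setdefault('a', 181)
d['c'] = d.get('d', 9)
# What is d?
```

After line 1: d = {'a': 2}
After line 2 (setdefault adds 'b'=181): d = {'a': 2, 'b': 181}
After line 3 (setdefault 'a' no-op, already exists): d = {'a': 2, 'b': 181}
After line 4 (get('d', 9) returns default since 'd' not in d): d = {'a': 2, 'b': 181, 'c': 9}

{'a': 2, 'b': 181, 'c': 9}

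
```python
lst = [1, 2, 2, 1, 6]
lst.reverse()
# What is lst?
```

[6, 1, 2, 2, 1]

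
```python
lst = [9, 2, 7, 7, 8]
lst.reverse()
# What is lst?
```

[8, 7, 7, 2, 9]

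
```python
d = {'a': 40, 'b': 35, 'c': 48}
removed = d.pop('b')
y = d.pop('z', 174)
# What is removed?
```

After line 1: d = {'a': 40, 'b': 35, 'c': 48}
After line 2 (pop 'b' returns 35): d = {'a': 40, 'c': 48}, removed = 35
After line 3 (pop 'z' missing, returns default 174): d = {'a': 40, 'c': 48}, y = 174

35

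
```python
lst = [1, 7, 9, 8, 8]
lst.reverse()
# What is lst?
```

[8, 8, 9, 7, 1]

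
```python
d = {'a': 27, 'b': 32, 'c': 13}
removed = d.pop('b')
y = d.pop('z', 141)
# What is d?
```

After line 1: d = {'a': 27, 'b': 32, 'c': 13}
After line 2 (pop 'b' returns 32): d = {'a': 27, 'c': 13}, removed = 32
After line 3 (pop 'z' missing, returns default 141): d = {'a': 27, 'c': 13}, y = 141

{'a': 27, 'c': 13}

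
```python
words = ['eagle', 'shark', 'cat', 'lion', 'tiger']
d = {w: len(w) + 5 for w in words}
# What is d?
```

{'eagle': 10, 'shark': 10, 'cat': 8, 'lion': 9, 'tiger': 10}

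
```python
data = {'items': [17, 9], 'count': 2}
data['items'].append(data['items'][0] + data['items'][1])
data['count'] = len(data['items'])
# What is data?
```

After line 1: data = {'items': [17, 9], 'count': 2}
After line 2 (append 17 + 9 = 26): data = {'items': [17, 9, 26], 'count': 2}
After line 3 (count = len(items) = 3): data = {'items': [17, 9, 26], 'count': 3}

{'items': [17, 9, 26], 'count': 3}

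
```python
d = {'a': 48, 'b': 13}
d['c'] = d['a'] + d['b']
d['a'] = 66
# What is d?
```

After line 1: d = {'a': 48, 'b': 13}
After line 2 (d['c'] = 48 + 13): d = {'a': 48, 'b': 13, 'c': 61}
After line 3: d = {'a': 66, 'b': 13, 'c': 61}

{'a': 66, 'b': 13, 'c': 61}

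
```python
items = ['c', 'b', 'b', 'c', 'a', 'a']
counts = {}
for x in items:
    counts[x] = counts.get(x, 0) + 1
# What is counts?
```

Initial: counts = {}, items = ['c', 'b', 'b', 'c', 'a', 'a']
See 'c': counts = {'c': 1}
See 'b': counts = {'c': 1, 'b': 1}
See 'b': counts = {'c': 1, 'b': 2}
See 'c': counts = {'c': 2, 'b': 2}
See 'a': counts = {'c': 2, 'b': 2, 'a': 1}
See 'a': counts = {'c': 2, 'b': 2, 'a': 2}

{'c': 2, 'b': 2, 'a': 2}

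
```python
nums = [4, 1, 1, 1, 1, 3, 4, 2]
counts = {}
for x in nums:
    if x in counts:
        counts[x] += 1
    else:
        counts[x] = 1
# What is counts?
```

Initial: counts = {}, nums = [4, 1, 1, 1, 1, 3, 4, 2]
See 4: counts = {4: 1}
See 1: counts = {4: 1, 1: 1}
See 1: counts = {4: 1, 1: 2}
See 1: counts = {4: 1, 1: 3}
See 1: counts = {4: 1, 1: 4}
See 3: counts = {4: 1, 1: 4, 3: 1}
See 4: counts = {4: 2, 1: 4, 3: 1}
See 2: counts = {4: 2, 1: 4, 3: 1, 2: 1}

{4: 2, 1: 4, 3: 1, 2: 1}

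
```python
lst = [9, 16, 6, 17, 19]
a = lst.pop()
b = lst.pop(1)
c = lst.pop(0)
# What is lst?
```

After line 1: lst = [9, 16, 6, 17, 19]
After line 2 (pop() -> a = 19): lst = [9, 16, 6, 17]
After line 3 (pop(1) -> b = 16): lst = [9, 6, 17]
After line 4 (pop(0) -> c = 9): lst = [6, 17]

[6, 17]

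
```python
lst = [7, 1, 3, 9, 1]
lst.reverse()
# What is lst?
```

[1, 9, 3, 1, 7]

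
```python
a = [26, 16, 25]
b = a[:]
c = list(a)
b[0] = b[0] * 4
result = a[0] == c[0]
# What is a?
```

After line 1: a = [26, 16, 25]
After line 2 (b = a[:], copy): a = [26, 16, 25], b = [26, 16, 25]
After line 3 (c = list(a) is a copy, new object): c = [26, 16, 25]
After line 4 (b[0] = 26 * 4 = 104; only b mutates (copy)): a = [26, 16, 25], b = [104, 16, 25], c = [26, 16, 25]
After line 5 (a[0] = 26, c[0] = 26; result = True)

[26, 16, 25]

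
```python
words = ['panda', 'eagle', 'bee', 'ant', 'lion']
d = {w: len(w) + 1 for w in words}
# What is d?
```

{'panda': 6, 'eagle': 6, 'bee': 4, 'ant': 4, 'lion': 5}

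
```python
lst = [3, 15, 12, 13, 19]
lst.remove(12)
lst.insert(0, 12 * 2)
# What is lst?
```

After line 1: lst = [3, 15, 12, 13, 19]
After line 2 (remove first 12): lst = [3, 15, 13, 19]
After line 3 (insert 24 at index 0): lst = [24, 3, 15, 13, 19]

[24, 3, 15, 13, 19]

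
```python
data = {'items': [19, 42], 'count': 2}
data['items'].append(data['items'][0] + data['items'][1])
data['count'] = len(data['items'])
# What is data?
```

After line 1: data = {'items': [19, 42], 'count': 2}
After line 2 (append 19 + 42 = 61): data = {'items': [19, 42, 61], 'count': 2}
After line 3 (count = len(items) = 3): data = {'items': [19, 42, 61], 'count': 3}

{'items': [19, 42, 61], 'count': 3}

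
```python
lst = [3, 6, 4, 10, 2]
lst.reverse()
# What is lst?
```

[2, 10, 4, 6, 3]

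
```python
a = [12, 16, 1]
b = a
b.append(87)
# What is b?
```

After line 1: a = [12, 16, 1]
After line 2 (b = a is an alias, same object): a = [12, 16, 1], b = [12, 16, 1]
After line 3 (b.append mutates the shared list): a = [12, 16, 1, 87], b = [12, 16, 1, 87]

[12, 16, 1, 87]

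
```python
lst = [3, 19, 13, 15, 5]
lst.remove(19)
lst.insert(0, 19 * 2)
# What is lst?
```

After line 1: lst = [3, 19, 13, 15, 5]
After line 2 (remove first 19): lst = [3, 13, 15, 5]
After line 3 (insert 38 at index 0): lst = [38, 3, 13, 15, 5]

[38, 3, 13, 15, 5]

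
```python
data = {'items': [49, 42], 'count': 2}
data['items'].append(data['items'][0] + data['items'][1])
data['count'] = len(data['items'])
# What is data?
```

After line 1: data = {'items': [49, 42], 'count': 2}
After line 2 (append 49 + 42 = 91): data = {'items': [49, 42, 91], 'count': 2}
After line 3 (count = len(items) = 3): data = {'items': [49, 42, 91], 'count': 3}

{'items': [49, 42, 91], 'count': 3}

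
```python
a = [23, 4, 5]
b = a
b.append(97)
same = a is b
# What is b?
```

After line 1: a = [23, 4, 5]
After line 2 (b = a is an alias, same object): a = [23, 4, 5], b = [23, 4, 5]
After line 3 (b.append mutates the shared list): a = [23, 4, 5, 97], b = [23, 4, 5, 97]
After line 4 (same = a is b; same object -> True): same = True

[23, 4, 5, 97]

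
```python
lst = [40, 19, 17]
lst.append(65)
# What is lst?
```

[40, 19, 17, 65]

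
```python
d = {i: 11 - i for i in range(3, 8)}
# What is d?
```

{3: 8, 4: 7, 5: 6, 6: 5, 7: 4}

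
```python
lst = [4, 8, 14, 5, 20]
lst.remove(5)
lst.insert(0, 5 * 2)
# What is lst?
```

After line 1: lst = [4, 8, 14, 5, 20]
After line 2 (remove first 5): lst = [4, 8, 14, 20]
After line 3 (insert 10 at index 0): lst = [10, 4, 8, 14, 20]

[10, 4, 8, 14, 20]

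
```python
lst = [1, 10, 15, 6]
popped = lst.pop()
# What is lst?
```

[1, 10, 15]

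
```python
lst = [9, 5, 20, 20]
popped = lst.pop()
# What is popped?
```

20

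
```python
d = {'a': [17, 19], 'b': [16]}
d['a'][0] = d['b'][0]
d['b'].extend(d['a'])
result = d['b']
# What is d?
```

After line 1: d = {'a': [17, 19], 'b': [16]}
After line 2 (a[0] = b[0] = 16): d = {'a': [16, 19], 'b': [16]}
After line 3 (b.extend(a) appends [16, 19]): d = {'a': [16, 19], 'b': [16, 16, 19]}
After line 4: result = d['b'] = [16, 16, 19]

{'a': [16, 19], 'b': [16, 16, 19]}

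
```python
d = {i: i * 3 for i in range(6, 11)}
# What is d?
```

{6: 18, 7: 21, 8: 24, 9: 27, 10: 30}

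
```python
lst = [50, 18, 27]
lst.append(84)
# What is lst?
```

[50, 18, 27, 84]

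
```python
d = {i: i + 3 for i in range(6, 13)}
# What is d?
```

{6: 9, 7: 10, 8: 11, 9: 12, 10: 13, 11: 14, 12: 15}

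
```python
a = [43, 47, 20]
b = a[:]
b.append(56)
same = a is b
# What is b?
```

After line 1: a = [43, 47, 20]
After line 2 (b = a[:] is a shallow copy, new object): a = [43, 47, 20], b = [43, 47, 20]
After line 3 (append only mutates b): a = [43, 47, 20], b = [43, 47, 20, 56]
After line 4 (same = a is b; different objects -> False): same = False

[43, 47, 20, 56]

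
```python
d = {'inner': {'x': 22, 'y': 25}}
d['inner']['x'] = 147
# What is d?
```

After line 1: d = {'inner': {'x': 22, 'y': 25}}
After line 2 (inner x overwritten): d = {'inner': {'x': 147, 'y': 25}}

{'inner': {'x': 147, 'y': 25}}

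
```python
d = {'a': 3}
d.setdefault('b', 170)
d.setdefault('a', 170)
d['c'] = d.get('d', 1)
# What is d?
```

After line 1: d = {'a': 3}
After line 2 (setdefault adds 'b'=170): d = {'a': 3, 'b': 170}
After line 3 (setdefault 'a' no-op, already exists): d = {'a': 3, 'b': 170}
After line 4 (get('d', 1) returns default since 'd' not in d): d = {'a': 3, 'b': 170, 'c': 1}

{'a': 3, 'b': 170, 'c': 1}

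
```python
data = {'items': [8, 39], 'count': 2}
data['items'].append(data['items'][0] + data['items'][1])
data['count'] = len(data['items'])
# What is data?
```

After line 1: data = {'items': [8, 39], 'count': 2}
After line 2 (append 8 + 39 = 47): data = {'items': [8, 39, 47], 'count': 2}
After line 3 (count = len(items) = 3): data = {'items': [8, 39, 47], 'count': 3}

{'items': [8, 39, 47], 'count': 3}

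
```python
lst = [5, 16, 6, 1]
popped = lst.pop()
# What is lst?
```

[5, 16, 6]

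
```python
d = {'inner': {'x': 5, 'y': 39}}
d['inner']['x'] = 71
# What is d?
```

After line 1: d = {'inner': {'x': 5, 'y': 39}}
After line 2 (inner x overwritten): d = {'inner': {'x': 71, 'y': 39}}

{'inner': {'x': 71, 'y': 39}}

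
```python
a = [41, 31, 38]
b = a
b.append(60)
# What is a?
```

After line 1: a = [41, 31, 38]
After line 2 (b = a is an alias, same object): a = [41, 31, 38], b = [41, 31, 38]
After line 3 (b.append mutates the shared list): a = [41, 31, 38, 60], b = [41, 31, 38, 60]

[41, 31, 38, 60]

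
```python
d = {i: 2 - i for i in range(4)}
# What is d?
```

{0: 2, 1: 1, 2: 0, 3: -1}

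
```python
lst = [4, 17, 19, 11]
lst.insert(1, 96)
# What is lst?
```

[4, 96, 17, 19, 11]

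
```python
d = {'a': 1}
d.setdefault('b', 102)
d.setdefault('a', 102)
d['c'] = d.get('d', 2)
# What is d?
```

After line 1: d = {'a': 1}
After line 2 (setdefault adds 'b'=102): d = {'a': 1, 'b': 102}
After line 3 (setdefault 'a' no-op, already exists): d = {'a': 1, 'b': 102}
After line 4 (get('d', 2) returns default since 'd' not in d): d = {'a': 1, 'b': 102, 'c': 2}

{'a': 1, 'b': 102, 'c': 2}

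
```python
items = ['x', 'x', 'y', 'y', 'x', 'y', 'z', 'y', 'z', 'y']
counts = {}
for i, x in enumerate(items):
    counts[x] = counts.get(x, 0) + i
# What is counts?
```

Initial: counts = {}, items = ['x', 'x', 'y', 'y', 'x', 'y', 'z', 'y', 'z', 'y']
i=0, x='x': counts = {'x': 0}
i=1, x='x': counts = {'x': 1}
i=2, x='y': counts = {'x': 1, 'y': 2}
i=3, x='y': counts = {'x': 1, 'y': 5}
i=4, x='x': counts = {'x': 5, 'y': 5}
i=5, x='y': counts = {'x': 5, 'y': 10}
i=6, x='z': counts = {'x': 5, 'y': 10, 'z': 6}
i=7, x='y': counts = {'x': 5, 'y': 17, 'z': 6}
i=8, x='z': counts = {'x': 5, 'y': 17, 'z': 14}
i=9, x='y': counts = {'x': 5, 'y': 26, 'z': 14}

{'x': 5, 'y': 26, 'z': 14}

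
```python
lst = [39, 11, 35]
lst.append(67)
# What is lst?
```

[39, 11, 35, 67]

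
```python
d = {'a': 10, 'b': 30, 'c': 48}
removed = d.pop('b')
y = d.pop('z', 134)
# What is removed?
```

After line 1: d = {'a': 10, 'b': 30, 'c': 48}
After line 2 (pop 'b' returns 30): d = {'a': 10, 'c': 48}, removed = 30
After line 3 (pop 'z' missing, returns default 134): d = {'a': 10, 'c': 48}, y = 134

30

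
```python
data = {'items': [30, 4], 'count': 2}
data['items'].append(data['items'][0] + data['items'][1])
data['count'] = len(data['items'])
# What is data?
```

After line 1: data = {'items': [30, 4], 'count': 2}
After line 2 (append 30 + 4 = 34): data = {'items': [30, 4, 34], 'count': 2}
After line 3 (count = len(items) = 3): data = {'items': [30, 4, 34], 'count': 3}

{'items': [30, 4, 34], 'count': 3}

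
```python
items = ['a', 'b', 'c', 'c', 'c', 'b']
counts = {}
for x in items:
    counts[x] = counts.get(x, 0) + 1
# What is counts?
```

Initial: counts = {}, items = ['a', 'b', 'c', 'c', 'c', 'b']
See 'a': counts = {'a': 1}
See 'b': counts = {'a': 1, 'b': 1}
See 'c': counts = {'a': 1, 'b': 1, 'c': 1}
See 'c': counts = {'a': 1, 'b': 1, 'c': 2}
See 'c': counts = {'a': 1, 'b': 1, 'c': 3}
See 'b': counts = {'a': 1, 'b': 2, 'c': 3}

{'a': 1, 'b': 2, 'c': 3}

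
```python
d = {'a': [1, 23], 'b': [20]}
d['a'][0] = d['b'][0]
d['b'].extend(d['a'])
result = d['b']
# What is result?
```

After line 1: d = {'a': [1, 23], 'b': [20]}
After line 2 (a[0] = b[0] = 20): d = {'a': [20, 23], 'b': [20]}
After line 3 (b.extend(a) appends [20, 23]): d = {'a': [20, 23], 'b': [20, 20, 23]}
After line 4: result = d['b'] = [20, 20, 23]

[20, 20, 23]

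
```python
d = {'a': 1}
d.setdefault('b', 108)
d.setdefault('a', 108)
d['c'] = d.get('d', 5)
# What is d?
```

After line 1: d = {'a': 1}
After line 2 (setdefault adds 'b'=108): d = {'a': 1, 'b': 108}
After line 3 (setdefault 'a' no-op, already exists): d = {'a': 1, 'b': 108}
After line 4 (get('d', 5) returns default since 'd' not in d): d = {'a': 1, 'b': 108, 'c': 5}

{'a': 1, 'b': 108, 'c': 5}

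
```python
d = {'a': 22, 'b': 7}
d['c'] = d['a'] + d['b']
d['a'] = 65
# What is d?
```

After line 1: d = {'a': 22, 'b': 7}
After line 2 (d['c'] = 22 + 7): d = {'a': 22, 'b': 7, 'c': 29}
After line 3: d = {'a': 65, 'b': 7, 'c': 29}

{'a': 65, 'b': 7, 'c': 29}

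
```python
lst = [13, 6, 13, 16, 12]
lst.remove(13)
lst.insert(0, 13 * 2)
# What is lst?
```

After line 1: lst = [13, 6, 13, 16, 12]
After line 2 (remove first 13): lst = [6, 13, 16, 12]
After line 3 (insert 26 at index 0): lst = [26, 6, 13, 16, 12]

[26, 6, 13, 16, 12]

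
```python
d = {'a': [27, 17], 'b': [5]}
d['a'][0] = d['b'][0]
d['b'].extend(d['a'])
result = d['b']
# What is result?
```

After line 1: d = {'a': [27, 17], 'b': [5]}
After line 2 (a[0] = b[0] = 5): d = {'a': [5, 17], 'b': [5]}
After line 3 (b.extend(a) appends [5, 17]): d = {'a': [5, 17], 'b': [5, 5, 17]}
After line 4: result = d['b'] = [5, 5, 17]

[5, 5, 17]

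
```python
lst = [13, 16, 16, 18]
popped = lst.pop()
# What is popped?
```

18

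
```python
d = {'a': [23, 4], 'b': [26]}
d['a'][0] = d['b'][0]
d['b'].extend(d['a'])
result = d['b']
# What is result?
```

After line 1: d = {'a': [23, 4], 'b': [26]}
After line 2 (a[0] = b[0] = 26): d = {'a': [26, 4], 'b': [26]}
After line 3 (b.extend(a) appends [26, 4]): d = {'a': [26, 4], 'b': [26, 26, 4]}
After line 4: result = d['b'] = [26, 26, 4]

[26, 26, 4]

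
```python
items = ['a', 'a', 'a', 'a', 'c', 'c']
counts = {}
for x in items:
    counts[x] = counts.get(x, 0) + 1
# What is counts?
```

Initial: counts = {}, items = ['a', 'a', 'a', 'a', 'c', 'c']
See 'a': counts = {'a': 1}
See 'a': counts = {'a': 2}
See 'a': counts = {'a': 3}
See 'a': counts = {'a': 4}
See 'c': counts = {'a': 4, 'c': 1}
See 'c': counts = {'a': 4, 'c': 2}

{'a': 4, 'c': 2}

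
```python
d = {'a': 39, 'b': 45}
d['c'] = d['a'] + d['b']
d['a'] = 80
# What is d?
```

After line 1: d = {'a': 39, 'b': 45}
After line 2 (d['c'] = 39 + 45): d = {'a': 39, 'b': 45, 'c': 84}
After line 3: d = {'a': 80, 'b': 45, 'c': 84}

{'a': 80, 'b': 45, 'c': 84}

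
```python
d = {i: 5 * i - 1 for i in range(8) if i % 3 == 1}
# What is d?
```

{1: 4, 4: 19, 7: 34}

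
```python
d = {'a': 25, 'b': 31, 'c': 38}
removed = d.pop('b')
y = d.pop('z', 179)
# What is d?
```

After line 1: d = {'a': 25, 'b': 31, 'c': 38}
After line 2 (pop 'b' returns 31): d = {'a': 25, 'c': 38}, removed = 31
After line 3 (pop 'z' missing, returns default 179): d = {'a': 25, 'c': 38}, y = 179

{'a': 25, 'c': 38}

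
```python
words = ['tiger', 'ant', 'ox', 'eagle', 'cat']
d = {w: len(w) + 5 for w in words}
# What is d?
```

{'tiger': 10, 'ant': 8, 'ox': 7, 'eagle': 10, 'cat': 8}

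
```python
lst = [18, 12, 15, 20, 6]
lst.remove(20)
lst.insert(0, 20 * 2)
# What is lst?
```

After line 1: lst = [18, 12, 15, 20, 6]
After line 2 (remove first 20): lst = [18, 12, 15, 6]
After line 3 (insert 40 at index 0): lst = [40, 18, 12, 15, 6]

[40, 18, 12, 15, 6]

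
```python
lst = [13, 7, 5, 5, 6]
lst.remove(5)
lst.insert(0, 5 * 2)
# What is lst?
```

After line 1: lst = [13, 7, 5, 5, 6]
After line 2 (remove first 5): lst = [13, 7, 5, 6]
After line 3 (insert 10 at index 0): lst = [10, 13, 7, 5, 6]

[10, 13, 7, 5, 6]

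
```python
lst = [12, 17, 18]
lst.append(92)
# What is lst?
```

[12, 17, 18, 92]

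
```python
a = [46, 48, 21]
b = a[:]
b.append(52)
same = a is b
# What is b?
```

After line 1: a = [46, 48, 21]
After line 2 (b = a[:] is a shallow copy, new object): a = [46, 48, 21], b = [46, 48, 21]
After line 3 (append only mutates b): a = [46, 48, 21], b = [46, 48, 21, 52]
After line 4 (same = a is b; different objects -> False): same = False

[46, 48, 21, 52]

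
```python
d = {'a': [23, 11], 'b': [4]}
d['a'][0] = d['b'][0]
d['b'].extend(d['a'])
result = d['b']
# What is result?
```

After line 1: d = {'a': [23, 11], 'b': [4]}
After line 2 (a[0] = b[0] = 4): d = {'a': [4, 11], 'b': [4]}
After line 3 (b.extend(a) appends [4, 11]): d = {'a': [4, 11], 'b': [4, 4, 11]}
After line 4: result = d['b'] = [4, 4, 11]

[4, 4, 11]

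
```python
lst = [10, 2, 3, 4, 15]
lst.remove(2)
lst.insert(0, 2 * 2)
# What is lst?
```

After line 1: lst = [10, 2, 3, 4, 15]
After line 2 (remove first 2): lst = [10, 3, 4, 15]
After line 3 (insert 4 at index 0): lst = [4, 10, 3, 4, 15]

[4, 10, 3, 4, 15]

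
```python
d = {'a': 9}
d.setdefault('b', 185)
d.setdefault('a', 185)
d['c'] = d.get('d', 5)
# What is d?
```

After line 1: d = {'a': 9}
After line 2 (setdefault adds 'b'=185): d = {'a': 9, 'b': 185}
After line 3 (setdefault 'a' no-op, already exists): d = {'a': 9, 'b': 185}
After line 4 (get('d', 5) returns default since 'd' not in d): d = {'a': 9, 'b': 185, 'c': 5}

{'a': 9, 'b': 185, 'c': 5}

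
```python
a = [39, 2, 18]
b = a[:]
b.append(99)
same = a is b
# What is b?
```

After line 1: a = [39, 2, 18]
After line 2 (b = a[:] is a shallow copy, new object): a = [39, 2, 18], b = [39, 2, 18]
After line 3 (append only mutates b): a = [39, 2, 18], b = [39, 2, 18, 99]
After line 4 (same = a is b; different objects -> False): same = False

[39, 2, 18, 99]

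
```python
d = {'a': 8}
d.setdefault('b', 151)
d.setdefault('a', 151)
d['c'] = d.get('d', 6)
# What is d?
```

After line 1: d = {'a': 8}
After line 2 (setdefault adds 'b'=151): d = {'a': 8, 'b': 151}
After line 3 (setdefault 'a' no-op, already exists): d = {'a': 8, 'b': 151}
After line 4 (get('d', 6) returns default since 'd' not in d): d = {'a': 8, 'b': 151, 'c': 6}

{'a': 8, 'b': 151, 'c': 6}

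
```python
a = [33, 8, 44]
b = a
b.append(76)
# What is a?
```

After line 1: a = [33, 8, 44]
After line 2 (b = a is an alias, same object): a = [33, 8, 44], b = [33, 8, 44]
After line 3 (b.append mutates the shared list): a = [33, 8, 44, 76], b = [33, 8, 44, 76]

[33, 8, 44, 76]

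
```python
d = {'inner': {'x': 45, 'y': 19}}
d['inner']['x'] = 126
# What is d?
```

After line 1: d = {'inner': {'x': 45, 'y': 19}}
After line 2 (inner x overwritten): d = {'inner': {'x': 126, 'y': 19}}

{'inner': {'x': 126, 'y': 19}}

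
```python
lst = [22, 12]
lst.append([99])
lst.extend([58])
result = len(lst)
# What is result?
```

After line 1: lst = [22, 12]
After line 2 (append adds [99] as single element): lst = [22, 12, [99]]
After line 3 (extend unpacks [58], adds 58): lst = [22, 12, [99], 58]
After line 4: result = len(lst) = 4

4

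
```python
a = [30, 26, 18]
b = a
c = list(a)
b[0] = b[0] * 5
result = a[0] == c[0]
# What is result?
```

After line 1: a = [30, 26, 18]
After line 2 (b = a, alias): a = [30, 26, 18], b = [30, 26, 18]
After line 3 (c = list(a) is a copy, new object): c = [30, 26, 18]
After line 4 (b[0] = 30 * 5 = 150; mutates shared a/b): a = b = [150, 26, 18], c = [30, 26, 18]
After line 5 (a[0] = 150, c[0] = 30; result = False)

False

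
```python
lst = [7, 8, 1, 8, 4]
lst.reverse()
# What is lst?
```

[4, 8, 1, 8, 7]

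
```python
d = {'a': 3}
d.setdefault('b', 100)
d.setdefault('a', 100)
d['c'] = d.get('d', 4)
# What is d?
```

After line 1: d = {'a': 3}
After line 2 (setdefault adds 'b'=100): d = {'a': 3, 'b': 100}
After line 3 (setdefault 'a' no-op, already exists): d = {'a': 3, 'b': 100}
After line 4 (get('d', 4) returns default since 'd' not in d): d = {'a': 3, 'b': 100, 'c': 4}

{'a': 3, 'b': 100, 'c': 4}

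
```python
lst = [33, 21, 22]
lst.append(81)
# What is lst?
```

[33, 21, 22, 81]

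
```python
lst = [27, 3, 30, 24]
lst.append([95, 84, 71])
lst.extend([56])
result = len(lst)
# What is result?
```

After line 1: lst = [27, 3, 30, 24]
After line 2 (append adds [95, 84, 71] as single element): lst = [27, 3, 30, 24, [95, 84, 71]]
After line 3 (extend unpacks [56], adds 56): lst = [27, 3, 30, 24, [95, 84, 71], 56]
After line 4: result = len(lst) = 6

6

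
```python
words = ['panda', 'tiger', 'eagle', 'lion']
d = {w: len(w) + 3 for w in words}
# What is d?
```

{'panda': 8, 'tiger': 8, 'eagle': 8, 'lion': 7}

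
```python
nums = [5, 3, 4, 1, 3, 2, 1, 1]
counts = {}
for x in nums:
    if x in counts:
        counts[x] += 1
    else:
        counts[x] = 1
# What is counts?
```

Initial: counts = {}, nums = [5, 3, 4, 1, 3, 2, 1, 1]
See 5: counts = {5: 1}
See 3: counts = {5: 1, 3: 1}
See 4: counts = {5: 1, 3: 1, 4: 1}
See 1: counts = {5: 1, 3: 1, 4: 1, 1: 1}
See 3: counts = {5: 1, 3: 2, 4: 1, 1: 1}
See 2: counts = {5: 1, 3: 2, 4: 1, 1: 1, 2: 1}
See 1: counts = {5: 1, 3: 2, 4: 1, 1: 2, 2: 1}
See 1: counts = {5: 1, 3: 2, 4: 1, 1: 3, 2: 1}

{5: 1, 3: 2, 4: 1, 1: 3, 2: 1}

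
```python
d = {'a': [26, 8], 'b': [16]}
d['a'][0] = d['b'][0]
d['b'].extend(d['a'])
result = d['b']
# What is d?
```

After line 1: d = {'a': [26, 8], 'b': [16]}
After line 2 (a[0] = b[0] = 16): d = {'a': [16, 8], 'b': [16]}
After line 3 (b.extend(a) appends [16, 8]): d = {'a': [16, 8], 'b': [16, 16, 8]}
After line 4: result = d['b'] = [16, 16, 8]

{'a': [16, 8], 'b': [16, 16, 8]}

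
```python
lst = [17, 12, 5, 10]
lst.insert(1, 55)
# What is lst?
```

[17, 55, 12, 5, 10]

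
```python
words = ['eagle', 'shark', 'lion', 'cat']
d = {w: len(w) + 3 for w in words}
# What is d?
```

{'eagle': 8, 'shark': 8, 'lion': 7, 'cat': 6}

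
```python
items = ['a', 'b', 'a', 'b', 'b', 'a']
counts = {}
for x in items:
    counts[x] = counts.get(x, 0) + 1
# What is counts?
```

Initial: counts = {}, items = ['a', 'b', 'a', 'b', 'b', 'a']
See 'a': counts = {'a': 1}
See 'b': counts = {'a': 1, 'b': 1}
See 'a': counts = {'a': 2, 'b': 1}
See 'b': counts = {'a': 2, 'b': 2}
See 'b': counts = {'a': 2, 'b': 3}
See 'a': counts = {'a': 3, 'b': 3}

{'a': 3, 'b': 3}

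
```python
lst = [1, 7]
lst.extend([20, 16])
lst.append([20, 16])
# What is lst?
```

After line 1: lst = [1, 7]
After line 2 (extend unpacks [20, 16]): lst = [1, 7, 20, 16]
After line 3 (append adds [20, 16] as single element): lst = [1, 7, 20, 16, [20, 16]]

[1, 7, 20, 16, [20, 16]]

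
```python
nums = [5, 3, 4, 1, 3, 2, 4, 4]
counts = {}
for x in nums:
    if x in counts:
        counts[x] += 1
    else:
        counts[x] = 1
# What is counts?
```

Initial: counts = {}, nums = [5, 3, 4, 1, 3, 2, 4, 4]
See 5: counts = {5: 1}
See 3: counts = {5: 1, 3: 1}
See 4: counts = {5: 1, 3: 1, 4: 1}
See 1: counts = {5: 1, 3: 1, 4: 1, 1: 1}
See 3: counts = {5: 1, 3: 2, 4: 1, 1: 1}
See 2: counts = {5: 1, 3: 2, 4: 1, 1: 1, 2: 1}
See 4: counts = {5: 1, 3: 2, 4: 2, 1: 1, 2: 1}
See 4: counts = {5: 1, 3: 2, 4: 3, 1: 1, 2: 1}

{5: 1, 3: 2, 4: 3, 1: 1, 2: 1}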